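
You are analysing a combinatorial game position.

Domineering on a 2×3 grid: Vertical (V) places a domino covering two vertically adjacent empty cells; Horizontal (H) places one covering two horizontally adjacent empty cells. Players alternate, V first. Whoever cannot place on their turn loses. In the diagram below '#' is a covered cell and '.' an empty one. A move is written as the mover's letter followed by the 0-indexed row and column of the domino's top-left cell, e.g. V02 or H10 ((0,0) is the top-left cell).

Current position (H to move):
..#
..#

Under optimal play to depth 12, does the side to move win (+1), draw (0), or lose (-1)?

value(..#/..#, H) = +1

p1 H@[..#/..#]: H00[###/..#]+1* H10[..#/###]+1
p2 V@[###/..#] terminal -1; root [..#/..#] d12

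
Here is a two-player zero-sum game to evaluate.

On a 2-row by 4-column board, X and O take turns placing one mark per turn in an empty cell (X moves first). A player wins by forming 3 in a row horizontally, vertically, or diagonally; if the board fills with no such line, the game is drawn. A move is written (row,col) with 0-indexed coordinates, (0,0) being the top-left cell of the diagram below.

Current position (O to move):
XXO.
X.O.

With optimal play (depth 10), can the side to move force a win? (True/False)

[XXO./X.O.] O move#1: (0,3):+0/XXOO/X.O.*, (1,1):+0/XXO./XOO., (1,3):+0/XXO./X.OO
[XXOO/X.O.] X move#2: (1,1):+0/XXOO/XXO.*, (1,3):+0/XXOO/X.OX
[XXOO/XXO.] O move#3: (1,3):+0/XXOO/XXOO*
[XXOO/XXOO] end (terminal +0, X#4); searched XXO./X.O. to 10

O winning at [XXO./X.O.]: False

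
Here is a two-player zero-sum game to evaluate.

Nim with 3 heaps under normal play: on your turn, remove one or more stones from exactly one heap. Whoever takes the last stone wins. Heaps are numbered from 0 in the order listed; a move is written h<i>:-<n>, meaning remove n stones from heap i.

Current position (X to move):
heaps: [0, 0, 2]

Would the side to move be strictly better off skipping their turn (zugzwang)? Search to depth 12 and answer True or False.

zugzwang((0,0,2), X) = False

[(0,0,2)] X move#1: h2:-1:-1/(0,0,1), h2:-2:+1/(0,0,0)*
[(0,0,0)] end (terminal -1, O#2); searched (0,0,2) to 12
pass branch (O moves first from the same position):
  | [(0,0,2)] O move#1: h2:-1:-1/(0,0,1), h2:-2:+1/(0,0,0)*
  | [(0,0,0)] end (terminal -1, X#2); searched (0,0,2) to 12
X moving scores +1; X passing scores -1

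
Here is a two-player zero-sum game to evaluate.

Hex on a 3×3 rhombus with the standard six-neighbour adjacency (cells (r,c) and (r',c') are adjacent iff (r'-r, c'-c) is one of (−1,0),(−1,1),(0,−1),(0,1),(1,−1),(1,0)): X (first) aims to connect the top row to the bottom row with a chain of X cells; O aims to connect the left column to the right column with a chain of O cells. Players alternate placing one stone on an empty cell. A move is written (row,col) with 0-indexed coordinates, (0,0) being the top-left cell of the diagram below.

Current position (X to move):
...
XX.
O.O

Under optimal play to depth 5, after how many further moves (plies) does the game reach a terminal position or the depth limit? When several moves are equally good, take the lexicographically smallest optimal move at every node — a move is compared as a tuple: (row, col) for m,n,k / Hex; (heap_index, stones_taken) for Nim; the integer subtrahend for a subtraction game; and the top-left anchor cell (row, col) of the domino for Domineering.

ply 1, X at .../XX./O.O | (0,0)=-1→X../XX./O.O; (0,1)=-1→.X./XX./O.O; (0,2)=-1→..X/XX./O.O; (1,2)=-1→.../XXX/O.O; (2,1)=+1→.../XX./OXO*
ply 2, O at .../XX./OXO | (0,0)=-1→O../XX./OXO*; (0,1)=-1→.O./XX./OXO; (0,2)=-1→..O/XX./OXO; (1,2)=-1→.../XXO/OXO
ply 3, X at O../XX./OXO | (0,1)=+1→OX./XX./OXO*; (0,2)=+1→O.X/XX./OXO; (1,2)=+1→O../XXX/OXO
ply 4: OX./XX./OXO is terminal -1 (O); from .../XX./O.O depth 5

PV length from [.../XX./O.O]: 3 plies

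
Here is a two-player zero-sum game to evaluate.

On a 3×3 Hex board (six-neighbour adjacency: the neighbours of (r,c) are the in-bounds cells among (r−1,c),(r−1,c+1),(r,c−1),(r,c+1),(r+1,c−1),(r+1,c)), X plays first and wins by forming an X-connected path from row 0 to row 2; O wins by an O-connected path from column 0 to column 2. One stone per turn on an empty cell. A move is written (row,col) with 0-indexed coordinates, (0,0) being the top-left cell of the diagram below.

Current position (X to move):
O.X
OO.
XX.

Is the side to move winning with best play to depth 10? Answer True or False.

X winning at [O.X/OO./XX.]: True

ply 1, X at O.X/OO./XX. | (0,1)=-1→OXX/OO./XX.; (1,2)=+1→O.X/OOX/XX.*; (2,2)=-1→O.X/OO./XXX
ply 2: O.X/OOX/XX. is terminal -1 (O); from O.X/OO./XX. depth 10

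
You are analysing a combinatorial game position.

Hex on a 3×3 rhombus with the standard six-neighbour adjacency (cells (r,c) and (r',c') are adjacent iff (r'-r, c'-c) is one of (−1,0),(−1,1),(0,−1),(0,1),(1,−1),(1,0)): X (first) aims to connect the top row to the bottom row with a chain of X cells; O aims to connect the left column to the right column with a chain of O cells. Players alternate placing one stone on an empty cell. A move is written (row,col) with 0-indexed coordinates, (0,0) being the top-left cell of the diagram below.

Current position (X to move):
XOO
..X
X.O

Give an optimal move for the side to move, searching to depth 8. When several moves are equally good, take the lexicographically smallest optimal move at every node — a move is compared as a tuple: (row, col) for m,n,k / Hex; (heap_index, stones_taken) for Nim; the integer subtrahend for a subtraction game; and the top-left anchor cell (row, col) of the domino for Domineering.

X's best at [XOO/..X/X.O]: (1,0)

[XOO/..X/X.O] X move#1: (1,0):+1/XOO/X.X/X.O*, (1,1):-1/XOO/.XX/X.O, (2,1):-1/XOO/..X/XXO
[XOO/X.X/X.O] end (terminal -1, O#2); searched XOO/..X/X.O to 8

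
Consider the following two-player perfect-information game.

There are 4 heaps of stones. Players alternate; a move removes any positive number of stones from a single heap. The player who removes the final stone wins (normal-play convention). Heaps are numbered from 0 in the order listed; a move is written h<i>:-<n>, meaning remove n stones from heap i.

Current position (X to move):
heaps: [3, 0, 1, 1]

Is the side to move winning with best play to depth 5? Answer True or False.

X winning at [(3,0,1,1)]: True

[(3,0,1,1)] X move#1: h0:-1:-1/(2,0,1,1), h0:-2:-1/(1,0,1,1), h0:-3:+1/(0,0,1,1)*, h2:-1:-1/(3,0,0,1), h3:-1:-1/(3,0,1,0)
[(0,0,1,1)] O move#2: h2:-1:-1/(0,0,0,1)*, h3:-1:-1/(0,0,1,0)
[(0,0,0,1)] X move#3: h3:-1:+1/(0,0,0,0)*
[(0,0,0,0)] end (terminal -1, O#4); searched (3,0,1,1) to 5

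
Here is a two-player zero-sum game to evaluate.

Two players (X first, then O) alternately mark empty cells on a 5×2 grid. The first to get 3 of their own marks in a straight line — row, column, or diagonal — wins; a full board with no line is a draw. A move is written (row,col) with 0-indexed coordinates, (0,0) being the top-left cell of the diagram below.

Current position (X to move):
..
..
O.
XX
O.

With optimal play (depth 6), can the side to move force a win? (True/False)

[../../O./XX/O.] X move#1: (0,0):+0/X./../O./XX/O., (0,1):+0/.X/../O./XX/O., (1,0):+0/../X./O./XX/O., (1,1):+0/../.X/O./XX/O., (2,1):+1/../../OX/XX/O.*, (4,1):+0/../../O./XX/OX
[../../OX/XX/O.] O move#2: (0,0):-1/O./../OX/XX/O.*, (0,1):-1/.O/../OX/XX/O., (1,0):-1/../O./OX/XX/O., (1,1):-1/../.O/OX/XX/O., (4,1):-1/../../OX/XX/OO
[O./../OX/XX/O.] X move#3: (0,1):-1/OX/../OX/XX/O., (1,0):+1/O./X./OX/XX/O.*, (1,1):+1/O./.X/OX/XX/O., (4,1):+1/O./../OX/XX/OX
[O./X./OX/XX/O.] O move#4: (0,1):-1/OO/X./OX/XX/O.*, (1,1):-1/O./XO/OX/XX/O., (4,1):-1/O./X./OX/XX/OO
[OO/X./OX/XX/O.] X move#5: (1,1):+1/OO/XX/OX/XX/O.*, (4,1):+1/OO/X./OX/XX/OX
[OO/XX/OX/XX/O.] end (terminal -1, O#6); searched ../../O./XX/O. to 6

X winning at [../../O./XX/O.]: True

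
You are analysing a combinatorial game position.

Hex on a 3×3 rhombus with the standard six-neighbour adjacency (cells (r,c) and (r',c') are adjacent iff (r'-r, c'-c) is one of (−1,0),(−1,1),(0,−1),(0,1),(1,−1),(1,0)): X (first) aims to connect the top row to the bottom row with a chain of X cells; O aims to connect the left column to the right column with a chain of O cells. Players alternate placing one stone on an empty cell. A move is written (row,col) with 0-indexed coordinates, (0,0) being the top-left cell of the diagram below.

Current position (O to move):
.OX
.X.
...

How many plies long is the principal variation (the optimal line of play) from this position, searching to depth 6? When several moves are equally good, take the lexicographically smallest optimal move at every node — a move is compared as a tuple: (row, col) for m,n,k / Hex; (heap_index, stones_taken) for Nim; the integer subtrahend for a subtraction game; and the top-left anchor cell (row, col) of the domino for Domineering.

p1 O@[.OX/.X./...]: (0,0)[OOX/.X./...]-1* (1,0)[.OX/OX./...]-1 (1,2)[.OX/.XO/...]-1 (2,0)[.OX/.X./O..]-1 (2,1)[.OX/.X./.O.]-1 (2,2)[.OX/.X./..O]-1
p2 X@[OOX/.X./...]: (1,0)[OOX/XX./...]+1* (1,2)[OOX/.XX/...]+1 (2,0)[OOX/.X./X..]+1 (2,1)[OOX/.X./.X.]+1 (2,2)[OOX/.X./..X]+1
p3 O@[OOX/XX./...]: (1,2)[OOX/XXO/...]-1* (2,0)[OOX/XX./O..]-1 (2,1)[OOX/XX./.O.]-1 (2,2)[OOX/XX./..O]-1
p4 X@[OOX/XXO/...]: (2,0)[OOX/XXO/X..]+1* (2,1)[OOX/XXO/.X.]+1 (2,2)[OOX/XXO/..X]+1
p5 O@[OOX/XXO/X..] terminal -1; root [.OX/.X./...] d6

PV length from [.OX/.X./...]: 4 plies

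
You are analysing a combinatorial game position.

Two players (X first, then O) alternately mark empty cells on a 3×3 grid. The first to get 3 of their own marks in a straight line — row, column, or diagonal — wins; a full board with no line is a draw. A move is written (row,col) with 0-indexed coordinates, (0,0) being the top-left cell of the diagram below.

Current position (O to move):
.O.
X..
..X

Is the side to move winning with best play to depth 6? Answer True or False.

O winning at [.O./X../..X]: False

[.O./X../..X] O move#1: (0,0):-1/OO./X../..X, (0,2):-1/.OO/X../..X, (1,1):+0/.O./XO./..X*, (1,2):-1/.O./X.O/..X, (2,0):-1/.O./X../O.X, (2,1):-1/.O./X../.OX
[.O./XO./..X] X move#2: (0,0):-1/XO./XO./..X, (0,2):-1/.OX/XO./..X, (1,2):-1/.O./XOX/..X, (2,0):-1/.O./XO./X.X, (2,1):+0/.O./XO./.XX*
[.O./XO./.XX] O move#3: (0,0):-1/OO./XO./.XX, (0,2):-1/.OO/XO./.XX, (1,2):-1/.O./XOO/.XX, (2,0):+0/.O./XO./OXX*
[.O./XO./OXX] X move#4: (0,0):-1/XO./XO./OXX, (0,2):+0/.OX/XO./OXX*, (1,2):-1/.O./XOX/OXX
[.OX/XO./OXX] O move#5: (0,0):-1/OOX/XO./OXX, (1,2):+0/.OX/XOO/OXX*
[.OX/XOO/OXX] X move#6: (0,0):+0/XOX/XOO/OXX*
[XOX/XOO/OXX] end (terminal +0, O#7); searched .O./X../..X to 6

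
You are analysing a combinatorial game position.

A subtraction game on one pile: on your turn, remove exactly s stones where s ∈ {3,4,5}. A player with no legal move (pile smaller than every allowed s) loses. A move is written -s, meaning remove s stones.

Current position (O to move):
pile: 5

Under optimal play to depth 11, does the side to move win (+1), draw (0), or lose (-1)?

value(5, O) = +1

p1 O@[5]: -3[2]+1* -4[1]+1 -5[0]+1
p2 X@[2] terminal -1; root [5] d11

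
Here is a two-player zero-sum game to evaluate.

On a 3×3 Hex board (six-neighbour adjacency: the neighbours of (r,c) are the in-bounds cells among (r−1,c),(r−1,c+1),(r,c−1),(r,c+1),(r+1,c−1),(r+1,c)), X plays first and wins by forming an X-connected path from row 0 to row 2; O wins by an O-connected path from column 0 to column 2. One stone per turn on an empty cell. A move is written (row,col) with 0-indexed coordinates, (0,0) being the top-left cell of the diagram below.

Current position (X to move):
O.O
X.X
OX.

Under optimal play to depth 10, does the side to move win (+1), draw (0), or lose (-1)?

value(O.O/X.X/OX., X) = -1

[O.O/X.X/OX.] X move#1: (0,1):-1/OXO/X.X/OX.*, (1,1):-1/O.O/XXX/OX., (2,2):-1/O.O/X.X/OXX
[OXO/X.X/OX.] O move#2: (1,1):+1/OXO/XOX/OX.*, (2,2):-1/OXO/X.X/OXO
[OXO/XOX/OX.] end (terminal -1, X#3); searched O.O/X.X/OX. to 10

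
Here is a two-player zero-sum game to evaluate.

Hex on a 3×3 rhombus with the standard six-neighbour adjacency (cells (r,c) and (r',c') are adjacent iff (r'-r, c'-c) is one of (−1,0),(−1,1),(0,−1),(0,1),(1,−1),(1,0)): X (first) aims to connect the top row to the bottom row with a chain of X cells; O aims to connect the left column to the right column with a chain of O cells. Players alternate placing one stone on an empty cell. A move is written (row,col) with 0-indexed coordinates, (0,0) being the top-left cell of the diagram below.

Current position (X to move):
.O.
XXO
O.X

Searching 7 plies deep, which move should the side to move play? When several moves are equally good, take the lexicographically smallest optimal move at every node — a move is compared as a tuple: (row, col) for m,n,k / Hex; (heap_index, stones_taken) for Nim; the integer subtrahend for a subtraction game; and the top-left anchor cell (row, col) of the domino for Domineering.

X's best at [.O./XXO/O.X]: (2,1)

[.O./XXO/O.X] X move#1: (0,0):-1/XO./XXO/O.X, (0,2):-1/.OX/XXO/O.X, (2,1):+1/.O./XXO/OXX*
[.O./XXO/OXX] O move#2: (0,0):-1/OO./XXO/OXX*, (0,2):-1/.OO/XXO/OXX
[OO./XXO/OXX] X move#3: (0,2):+1/OOX/XXO/OXX*
[OOX/XXO/OXX] end (terminal -1, O#4); searched .O./XXO/O.X to 7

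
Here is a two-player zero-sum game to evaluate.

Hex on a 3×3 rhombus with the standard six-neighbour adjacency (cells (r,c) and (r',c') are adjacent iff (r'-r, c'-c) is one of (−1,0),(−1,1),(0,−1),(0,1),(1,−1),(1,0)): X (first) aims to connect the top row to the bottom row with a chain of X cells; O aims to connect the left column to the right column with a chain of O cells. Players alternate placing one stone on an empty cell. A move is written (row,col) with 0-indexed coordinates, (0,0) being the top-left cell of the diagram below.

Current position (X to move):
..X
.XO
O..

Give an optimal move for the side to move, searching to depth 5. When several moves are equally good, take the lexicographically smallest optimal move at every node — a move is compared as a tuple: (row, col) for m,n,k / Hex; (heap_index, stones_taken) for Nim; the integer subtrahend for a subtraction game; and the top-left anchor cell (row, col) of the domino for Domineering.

X's best at [..X/.XO/O..]: (2,1)

[..X/.XO/O..] X move#1: (0,0):-1/X.X/.XO/O.., (0,1):-1/.XX/.XO/O.., (1,0):-1/..X/XXO/O.., (2,1):+1/..X/.XO/OX.*, (2,2):-1/..X/.XO/O.X
[..X/.XO/OX.] end (terminal -1, O#2); searched ..X/.XO/O.. to 5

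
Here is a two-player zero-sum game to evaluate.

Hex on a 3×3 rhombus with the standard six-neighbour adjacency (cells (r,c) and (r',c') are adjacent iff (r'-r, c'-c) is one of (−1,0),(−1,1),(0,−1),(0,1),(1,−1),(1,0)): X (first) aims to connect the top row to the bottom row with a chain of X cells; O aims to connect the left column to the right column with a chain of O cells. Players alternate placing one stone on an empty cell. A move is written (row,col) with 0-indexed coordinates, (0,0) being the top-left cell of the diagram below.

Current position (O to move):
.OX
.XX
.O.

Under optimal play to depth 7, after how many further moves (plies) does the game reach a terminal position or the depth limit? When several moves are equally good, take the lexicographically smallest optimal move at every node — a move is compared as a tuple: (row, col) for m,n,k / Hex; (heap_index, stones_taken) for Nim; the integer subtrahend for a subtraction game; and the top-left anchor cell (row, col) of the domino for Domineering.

[.OX/.XX/.O.] O move#1: (0,0):-1/OOX/.XX/.O.*, (1,0):-1/.OX/OXX/.O., (2,0):-1/.OX/.XX/OO., (2,2):-1/.OX/.XX/.OO
[OOX/.XX/.O.] X move#2: (1,0):+1/OOX/XXX/.O.*, (2,0):+1/OOX/.XX/XO., (2,2):+1/OOX/.XX/.OX
[OOX/XXX/.O.] O move#3: (2,0):-1/OOX/XXX/OO.*, (2,2):-1/OOX/XXX/.OO
[OOX/XXX/OO.] X move#4: (2,2):+1/OOX/XXX/OOX*
[OOX/XXX/OOX] end (terminal -1, O#5); searched .OX/.XX/.O. to 7

PV length from [.OX/.XX/.O.]: 4 plies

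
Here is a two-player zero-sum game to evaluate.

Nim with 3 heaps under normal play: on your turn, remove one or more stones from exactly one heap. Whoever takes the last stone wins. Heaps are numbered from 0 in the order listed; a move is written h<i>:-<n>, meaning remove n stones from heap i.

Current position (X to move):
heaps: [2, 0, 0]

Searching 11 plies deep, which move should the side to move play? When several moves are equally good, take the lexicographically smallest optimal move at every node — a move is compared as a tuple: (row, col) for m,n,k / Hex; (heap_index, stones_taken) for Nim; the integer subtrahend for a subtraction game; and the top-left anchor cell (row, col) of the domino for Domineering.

ply 1, X at (2,0,0) | h0:-1=-1→(1,0,0); h0:-2=+1→(0,0,0)*
ply 2: (0,0,0) is terminal -1 (O); from (2,0,0) depth 11

X's best at [(2,0,0)]: h0:-2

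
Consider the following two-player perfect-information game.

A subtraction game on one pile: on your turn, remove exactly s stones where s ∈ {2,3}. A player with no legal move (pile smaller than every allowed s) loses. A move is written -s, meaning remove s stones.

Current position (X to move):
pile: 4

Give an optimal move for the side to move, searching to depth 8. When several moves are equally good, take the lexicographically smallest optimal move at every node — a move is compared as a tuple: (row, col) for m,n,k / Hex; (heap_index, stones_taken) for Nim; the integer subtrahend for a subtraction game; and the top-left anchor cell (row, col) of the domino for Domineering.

X's best at [4]: -3

[4] X move#1: -2:-1/2, -3:+1/1*
[1] end (terminal -1, O#2); searched 4 to 8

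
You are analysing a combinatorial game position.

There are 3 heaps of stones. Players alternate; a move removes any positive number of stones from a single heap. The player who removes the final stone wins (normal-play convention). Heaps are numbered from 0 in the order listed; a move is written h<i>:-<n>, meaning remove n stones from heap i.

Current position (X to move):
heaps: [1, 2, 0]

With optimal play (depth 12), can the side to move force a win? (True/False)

ply 1, X at (1,2,0) | h0:-1=-1→(0,2,0); h1:-1=+1→(1,1,0)*; h1:-2=-1→(1,0,0)
ply 2, O at (1,1,0) | h0:-1=-1→(0,1,0)*; h1:-1=-1→(1,0,0)
ply 3, X at (0,1,0) | h1:-1=+1→(0,0,0)*
ply 4: (0,0,0) is terminal -1 (O); from (1,2,0) depth 12

X winning at [(1,2,0)]: True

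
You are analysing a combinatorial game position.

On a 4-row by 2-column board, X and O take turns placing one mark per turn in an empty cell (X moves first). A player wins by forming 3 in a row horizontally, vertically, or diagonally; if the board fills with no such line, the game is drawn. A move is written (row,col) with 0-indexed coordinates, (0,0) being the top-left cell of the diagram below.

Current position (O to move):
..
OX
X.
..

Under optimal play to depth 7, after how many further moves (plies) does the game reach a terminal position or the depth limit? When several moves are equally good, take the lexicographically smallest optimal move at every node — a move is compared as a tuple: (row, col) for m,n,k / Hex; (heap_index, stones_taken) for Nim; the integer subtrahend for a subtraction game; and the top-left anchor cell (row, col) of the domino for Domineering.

PV length from [../OX/X./..]: 5 plies

ply 1, O at ../OX/X./.. | (0,0)=-1→O./OX/X./..; (0,1)=+0→.O/OX/X./..*; (2,1)=+0→../OX/XO/..; (3,0)=-1→../OX/X./O.; (3,1)=+0→../OX/X./.O
ply 2, X at .O/OX/X./.. | (0,0)=+0→XO/OX/X./..*; (2,1)=+0→.O/OX/XX/..; (3,0)=+0→.O/OX/X./X.; (3,1)=+0→.O/OX/X./.X
ply 3, O at XO/OX/X./.. | (2,1)=+0→XO/OX/XO/..*; (3,0)=+0→XO/OX/X./O.; (3,1)=+0→XO/OX/X./.O
ply 4, X at XO/OX/XO/.. | (3,0)=+0→XO/OX/XO/X.*; (3,1)=+0→XO/OX/XO/.X
ply 5, O at XO/OX/XO/X. | (3,1)=+0→XO/OX/XO/XO*
ply 6: XO/OX/XO/XO is terminal +0 (X); from ../OX/X./.. depth 7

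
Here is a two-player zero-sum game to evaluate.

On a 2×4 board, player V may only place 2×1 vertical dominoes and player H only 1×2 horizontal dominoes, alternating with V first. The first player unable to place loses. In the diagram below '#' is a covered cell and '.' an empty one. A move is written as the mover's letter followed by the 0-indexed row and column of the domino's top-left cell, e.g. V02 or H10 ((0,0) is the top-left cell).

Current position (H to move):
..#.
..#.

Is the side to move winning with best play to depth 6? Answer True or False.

H winning at [..#./..#.]: True

[..#./..#.] H move#1: H00:+1/###./..#.*, H10:+1/..#./###.
[###./..#.] V move#2: V03:-1/####/..##*
[####/..##] H move#3: H10:+1/####/####*
[####/####] end (terminal -1, V#4); searched ..#./..#. to 6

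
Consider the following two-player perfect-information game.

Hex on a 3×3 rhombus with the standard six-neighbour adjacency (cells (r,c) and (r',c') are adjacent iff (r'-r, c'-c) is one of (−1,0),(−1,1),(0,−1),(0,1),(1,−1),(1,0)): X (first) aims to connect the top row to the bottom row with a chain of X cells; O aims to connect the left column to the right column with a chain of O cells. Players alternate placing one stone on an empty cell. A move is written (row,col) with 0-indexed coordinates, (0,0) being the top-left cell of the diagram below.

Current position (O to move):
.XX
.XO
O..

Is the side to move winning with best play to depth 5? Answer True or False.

O winning at [.XX/.XO/O..]: True

[.XX/.XO/O..] O move#1: (0,0):-1/OXX/.XO/O.., (1,0):-1/.XX/OXO/O.., (2,1):+1/.XX/.XO/OO.*, (2,2):-1/.XX/.XO/O.O
[.XX/.XO/OO.] end (terminal -1, X#2); searched .XX/.XO/O.. to 5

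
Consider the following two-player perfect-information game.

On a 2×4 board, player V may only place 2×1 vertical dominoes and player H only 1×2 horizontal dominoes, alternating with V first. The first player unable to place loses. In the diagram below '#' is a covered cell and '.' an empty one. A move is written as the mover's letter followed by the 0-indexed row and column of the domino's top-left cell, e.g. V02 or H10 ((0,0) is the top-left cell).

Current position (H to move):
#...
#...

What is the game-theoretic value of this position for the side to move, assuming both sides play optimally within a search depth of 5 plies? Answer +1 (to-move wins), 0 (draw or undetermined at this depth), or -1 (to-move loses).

value(#.../#..., H) = +1

ply 1, H at #.../#... | H01=+1→###./#...*; H02=+1→#.##/#...; H11=+1→#.../###.; H12=+1→#.../#.##
ply 2, V at ###./#... | V03=-1→####/#..#*
ply 3, H at ####/#..# | H11=+1→####/####*
ply 4: ####/#### is terminal -1 (V); from #.../#... depth 5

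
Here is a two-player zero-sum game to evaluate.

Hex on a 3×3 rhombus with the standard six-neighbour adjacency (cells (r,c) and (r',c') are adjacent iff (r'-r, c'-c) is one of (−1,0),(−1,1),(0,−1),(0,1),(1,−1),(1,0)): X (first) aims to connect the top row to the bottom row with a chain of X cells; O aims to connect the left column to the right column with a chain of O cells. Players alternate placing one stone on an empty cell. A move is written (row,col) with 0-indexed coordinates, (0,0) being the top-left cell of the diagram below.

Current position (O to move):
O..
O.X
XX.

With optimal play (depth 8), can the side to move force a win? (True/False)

O winning at [O../O.X/XX.]: True

[O../O.X/XX.] O move#1: (0,1):-1/OO./O.X/XX., (0,2):+1/O.O/O.X/XX.*, (1,1):-1/O../OOX/XX., (2,2):-1/O../O.X/XXO
[O.O/O.X/XX.] X move#2: (0,1):-1/OXO/O.X/XX.*, (1,1):-1/O.O/OXX/XX., (2,2):-1/O.O/O.X/XXX
[OXO/O.X/XX.] O move#3: (1,1):+1/OXO/OOX/XX.*, (2,2):-1/OXO/O.X/XXO
[OXO/OOX/XX.] end (terminal -1, X#4); searched O../O.X/XX. to 8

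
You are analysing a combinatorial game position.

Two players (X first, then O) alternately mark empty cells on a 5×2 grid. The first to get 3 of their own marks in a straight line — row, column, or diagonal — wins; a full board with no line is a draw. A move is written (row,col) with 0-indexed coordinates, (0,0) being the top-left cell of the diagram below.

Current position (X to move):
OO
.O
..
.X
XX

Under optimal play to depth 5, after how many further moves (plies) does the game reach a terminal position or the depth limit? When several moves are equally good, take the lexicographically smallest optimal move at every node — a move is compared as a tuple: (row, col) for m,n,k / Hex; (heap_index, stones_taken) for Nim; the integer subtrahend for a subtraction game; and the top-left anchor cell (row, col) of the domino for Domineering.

[OO/.O/../.X/XX] X move#1: (1,0):-1/OO/XO/../.X/XX, (2,0):-1/OO/.O/X./.X/XX, (2,1):+1/OO/.O/.X/.X/XX*, (3,0):-1/OO/.O/../XX/XX
[OO/.O/.X/.X/XX] end (terminal -1, O#2); searched OO/.O/../.X/XX to 5

PV length from [OO/.O/../.X/XX]: 1 ply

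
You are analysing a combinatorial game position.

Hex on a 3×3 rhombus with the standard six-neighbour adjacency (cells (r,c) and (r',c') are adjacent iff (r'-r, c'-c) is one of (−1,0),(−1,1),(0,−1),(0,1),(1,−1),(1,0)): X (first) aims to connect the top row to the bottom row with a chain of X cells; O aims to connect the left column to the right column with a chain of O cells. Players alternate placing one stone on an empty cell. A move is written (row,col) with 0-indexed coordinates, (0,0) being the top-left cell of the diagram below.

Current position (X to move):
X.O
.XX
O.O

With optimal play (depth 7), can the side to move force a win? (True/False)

X winning at [X.O/.XX/O.O]: True

ply 1, X at X.O/.XX/O.O | (0,1)=-1→XXO/.XX/O.O; (1,0)=-1→X.O/XXX/O.O; (2,1)=+1→X.O/.XX/OXO*
ply 2, O at X.O/.XX/OXO | (0,1)=-1→XOO/.XX/OXO*; (1,0)=-1→X.O/OXX/OXO
ply 3, X at XOO/.XX/OXO | (1,0)=+1→XOO/XXX/OXO*
ply 4: XOO/XXX/OXO is terminal -1 (O); from X.O/.XX/O.O depth 7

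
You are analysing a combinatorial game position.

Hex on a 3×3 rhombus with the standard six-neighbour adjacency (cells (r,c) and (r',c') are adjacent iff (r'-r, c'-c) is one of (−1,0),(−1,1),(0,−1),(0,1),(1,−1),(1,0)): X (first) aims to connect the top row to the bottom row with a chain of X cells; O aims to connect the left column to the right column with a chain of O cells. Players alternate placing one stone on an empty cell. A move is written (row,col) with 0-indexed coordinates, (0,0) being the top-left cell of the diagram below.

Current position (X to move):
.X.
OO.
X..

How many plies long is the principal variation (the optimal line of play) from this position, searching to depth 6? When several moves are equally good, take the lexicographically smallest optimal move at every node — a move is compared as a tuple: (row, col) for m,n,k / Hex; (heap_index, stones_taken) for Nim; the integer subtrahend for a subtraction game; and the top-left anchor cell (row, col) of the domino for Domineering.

PV length from [.X./OO./X..]: 2 plies

p1 X@[.X./OO./X..]: (0,0)[XX./OO./X..]-1* (0,2)[.XX/OO./X..]-1 (1,2)[.X./OOX/X..]-1 (2,1)[.X./OO./XX.]-1 (2,2)[.X./OO./X.X]-1
p2 O@[XX./OO./X..]: (0,2)[XXO/OO./X..]+1* (1,2)[XX./OOO/X..]+1 (2,1)[XX./OO./XO.]+1 (2,2)[XX./OO./X.O]+1
p3 X@[XXO/OO./X..] terminal -1; root [.X./OO./X..] d6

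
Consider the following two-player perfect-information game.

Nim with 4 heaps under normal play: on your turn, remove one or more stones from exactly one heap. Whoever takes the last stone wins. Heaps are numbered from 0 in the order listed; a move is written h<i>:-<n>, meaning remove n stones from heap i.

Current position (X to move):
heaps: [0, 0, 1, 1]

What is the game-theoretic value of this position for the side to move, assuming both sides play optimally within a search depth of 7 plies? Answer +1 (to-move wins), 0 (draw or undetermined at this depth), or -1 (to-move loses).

[(0,0,1,1)] X move#1: h2:-1:-1/(0,0,0,1)*, h3:-1:-1/(0,0,1,0)
[(0,0,0,1)] O move#2: h3:-1:+1/(0,0,0,0)*
[(0,0,0,0)] end (terminal -1, X#3); searched (0,0,1,1) to 7

value((0,0,1,1), X) = -1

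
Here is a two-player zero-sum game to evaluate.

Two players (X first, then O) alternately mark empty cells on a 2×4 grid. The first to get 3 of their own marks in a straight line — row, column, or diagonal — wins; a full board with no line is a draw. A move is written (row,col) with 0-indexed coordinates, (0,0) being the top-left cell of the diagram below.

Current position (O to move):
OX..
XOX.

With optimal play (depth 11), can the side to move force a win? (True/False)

O winning at [OX../XOX.]: False

[OX../XOX.] O move#1: (0,2):+0/OXO./XOX.*, (0,3):+0/OX.O/XOX., (1,3):+0/OX../XOXO
[OXO./XOX.] X move#2: (0,3):+0/OXOX/XOX.*, (1,3):+0/OXO./XOXX
[OXOX/XOX.] O move#3: (1,3):+0/OXOX/XOXO*
[OXOX/XOXO] end (terminal +0, X#4); searched OX../XOX. to 11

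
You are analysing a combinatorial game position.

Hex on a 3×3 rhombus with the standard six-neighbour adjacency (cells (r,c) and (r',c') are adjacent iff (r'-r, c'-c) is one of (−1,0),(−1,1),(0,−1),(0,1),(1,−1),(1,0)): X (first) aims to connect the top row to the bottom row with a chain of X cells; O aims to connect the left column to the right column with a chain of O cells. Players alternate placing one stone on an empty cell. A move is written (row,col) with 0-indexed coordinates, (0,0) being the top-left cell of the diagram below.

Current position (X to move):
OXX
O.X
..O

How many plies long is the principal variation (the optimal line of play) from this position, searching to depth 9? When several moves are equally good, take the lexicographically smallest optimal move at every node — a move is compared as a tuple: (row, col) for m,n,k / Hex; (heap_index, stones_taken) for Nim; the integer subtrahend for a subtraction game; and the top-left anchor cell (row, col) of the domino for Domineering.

p1 X@[OXX/O.X/..O]: (1,1)[OXX/OXX/..O]+1* (2,0)[OXX/O.X/X.O]+1 (2,1)[OXX/O.X/.XO]+1
p2 O@[OXX/OXX/..O]: (2,0)[OXX/OXX/O.O]-1* (2,1)[OXX/OXX/.OO]-1
p3 X@[OXX/OXX/O.O]: (2,1)[OXX/OXX/OXO]+1*
p4 O@[OXX/OXX/OXO] terminal -1; root [OXX/O.X/..O] d9

PV length from [OXX/O.X/..O]: 3 plies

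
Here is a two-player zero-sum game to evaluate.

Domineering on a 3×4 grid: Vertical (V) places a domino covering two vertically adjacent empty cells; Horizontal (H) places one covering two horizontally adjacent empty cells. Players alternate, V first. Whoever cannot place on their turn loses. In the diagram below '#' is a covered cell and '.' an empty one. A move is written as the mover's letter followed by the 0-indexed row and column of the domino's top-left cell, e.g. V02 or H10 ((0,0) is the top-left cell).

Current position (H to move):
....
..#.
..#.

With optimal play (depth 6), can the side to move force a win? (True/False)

H winning at [..../..#./..#.]: True

p1 H@[..../..#./..#.]: H00[##../..#./..#.]-1 H01[.##./..#./..#.]-1 H02[..##/..#./..#.]-1 H10[..../###./..#.]+1* H20[..../..#./###.]-1
p2 V@[..../###./..#.]: V03[...#/####/..#.]-1* V13[..../####/..##]-1
p3 H@[...#/####/..#.]: H00[##.#/####/..#.]+1* H01[.###/####/..#.]+1 H20[...#/####/###.]+1
p4 V@[##.#/####/..#.] terminal -1; root [..../..#./..#.] d6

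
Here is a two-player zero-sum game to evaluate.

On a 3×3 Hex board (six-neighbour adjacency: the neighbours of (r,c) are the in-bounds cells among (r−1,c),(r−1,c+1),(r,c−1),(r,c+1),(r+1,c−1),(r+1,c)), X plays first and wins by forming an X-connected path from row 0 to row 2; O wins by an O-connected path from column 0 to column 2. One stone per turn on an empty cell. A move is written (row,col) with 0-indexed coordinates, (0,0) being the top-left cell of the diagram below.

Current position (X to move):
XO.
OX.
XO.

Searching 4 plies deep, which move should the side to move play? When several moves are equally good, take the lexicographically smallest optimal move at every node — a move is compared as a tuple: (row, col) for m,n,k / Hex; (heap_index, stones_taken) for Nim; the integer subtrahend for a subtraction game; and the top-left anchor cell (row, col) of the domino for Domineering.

ply 1, X at XO./OX./XO. | (0,2)=+1→XOX/OX./XO.*; (1,2)=-1→XO./OXX/XO.; (2,2)=-1→XO./OX./XOX
ply 2: XOX/OX./XO. is terminal -1 (O); from XO./OX./XO. depth 4

X's best at [XO./OX./XO.]: (0,2)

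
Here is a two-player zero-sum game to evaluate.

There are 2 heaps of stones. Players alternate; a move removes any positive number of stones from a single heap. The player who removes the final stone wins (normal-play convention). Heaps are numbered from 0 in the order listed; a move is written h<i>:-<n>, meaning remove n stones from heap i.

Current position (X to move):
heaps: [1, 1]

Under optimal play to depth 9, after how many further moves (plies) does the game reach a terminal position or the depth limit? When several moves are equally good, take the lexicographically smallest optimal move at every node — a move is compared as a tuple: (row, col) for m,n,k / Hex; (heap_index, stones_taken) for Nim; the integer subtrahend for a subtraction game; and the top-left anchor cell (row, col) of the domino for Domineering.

[(1,1)] X move#1: h0:-1:-1/(0,1)*, h1:-1:-1/(1,0)
[(0,1)] O move#2: h1:-1:+1/(0,0)*
[(0,0)] end (terminal -1, X#3); searched (1,1) to 9

PV length from [(1,1)]: 2 plies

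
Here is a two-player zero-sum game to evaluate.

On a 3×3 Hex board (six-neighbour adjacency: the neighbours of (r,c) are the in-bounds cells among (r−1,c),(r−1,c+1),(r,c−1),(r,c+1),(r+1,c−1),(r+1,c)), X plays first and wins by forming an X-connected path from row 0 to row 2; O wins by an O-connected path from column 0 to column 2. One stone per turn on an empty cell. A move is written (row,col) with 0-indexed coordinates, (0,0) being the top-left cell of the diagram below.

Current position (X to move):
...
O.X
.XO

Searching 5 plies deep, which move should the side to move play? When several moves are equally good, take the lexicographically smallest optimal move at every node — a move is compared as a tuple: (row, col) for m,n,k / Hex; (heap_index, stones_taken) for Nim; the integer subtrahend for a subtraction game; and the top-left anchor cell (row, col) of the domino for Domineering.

X's best at [.../O.X/.XO]: (0,1)

[.../O.X/.XO] X move#1: (0,0):-1/X../O.X/.XO, (0,1):+1/.X./O.X/.XO*, (0,2):+1/..X/O.X/.XO, (1,1):+1/.../OXX/.XO, (2,0):-1/.../O.X/XXO
[.X./O.X/.XO] O move#2: (0,0):-1/OX./O.X/.XO*, (0,2):-1/.XO/O.X/.XO, (1,1):-1/.X./OOX/.XO, (2,0):-1/.X./O.X/OXO
[OX./O.X/.XO] X move#3: (0,2):+1/OXX/O.X/.XO*, (1,1):+1/OX./OXX/.XO, (2,0):+1/OX./O.X/XXO
[OXX/O.X/.XO] end (terminal -1, O#4); searched .../O.X/.XO to 5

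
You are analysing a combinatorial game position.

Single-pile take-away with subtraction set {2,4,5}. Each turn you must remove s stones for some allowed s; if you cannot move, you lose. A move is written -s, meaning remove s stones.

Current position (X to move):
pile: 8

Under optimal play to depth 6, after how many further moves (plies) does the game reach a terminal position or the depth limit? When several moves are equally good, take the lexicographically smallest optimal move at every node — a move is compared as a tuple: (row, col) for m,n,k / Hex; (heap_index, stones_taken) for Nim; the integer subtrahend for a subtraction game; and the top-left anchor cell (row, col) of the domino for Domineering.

PV length from [8]: 2 plies

p1 X@[8]: -2[6]-1* -4[4]-1 -5[3]-1
p2 O@[6]: -2[4]-1 -4[2]-1 -5[1]+1*
p3 X@[1] terminal -1; root [8] d6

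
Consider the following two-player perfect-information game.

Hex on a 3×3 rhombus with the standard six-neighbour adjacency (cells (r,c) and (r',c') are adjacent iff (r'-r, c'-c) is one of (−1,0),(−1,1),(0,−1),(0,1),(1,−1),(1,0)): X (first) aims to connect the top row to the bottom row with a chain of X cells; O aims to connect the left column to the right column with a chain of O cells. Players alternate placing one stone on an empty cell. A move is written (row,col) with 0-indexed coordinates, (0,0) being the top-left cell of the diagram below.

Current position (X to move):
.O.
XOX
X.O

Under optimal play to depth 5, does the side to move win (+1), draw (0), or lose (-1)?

value(.O./XOX/X.O, X) = +1

p1 X@[.O./XOX/X.O]: (0,0)[XO./XOX/X.O]+1* (0,2)[.OX/XOX/X.O]+1 (2,1)[.O./XOX/XXO]+1
p2 O@[XO./XOX/X.O] terminal -1; root [.O./XOX/X.O] d5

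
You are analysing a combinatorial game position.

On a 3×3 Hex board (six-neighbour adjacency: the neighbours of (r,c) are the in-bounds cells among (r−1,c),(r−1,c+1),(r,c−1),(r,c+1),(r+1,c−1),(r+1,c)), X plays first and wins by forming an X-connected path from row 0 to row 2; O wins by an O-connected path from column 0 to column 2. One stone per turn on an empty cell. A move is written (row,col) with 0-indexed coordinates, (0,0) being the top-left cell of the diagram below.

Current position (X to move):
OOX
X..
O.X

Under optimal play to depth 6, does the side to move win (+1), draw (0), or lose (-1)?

ply 1, X at OOX/X../O.X | (1,1)=+1→OOX/XX./O.X*; (1,2)=+1→OOX/X.X/O.X; (2,1)=+1→OOX/X../OXX
ply 2, O at OOX/XX./O.X | (1,2)=-1→OOX/XXO/O.X*; (2,1)=-1→OOX/XX./OOX
ply 3, X at OOX/XXO/O.X | (2,1)=+1→OOX/XXO/OXX*
ply 4: OOX/XXO/OXX is terminal -1 (O); from OOX/X../O.X depth 6

value(OOX/X../O.X, X) = +1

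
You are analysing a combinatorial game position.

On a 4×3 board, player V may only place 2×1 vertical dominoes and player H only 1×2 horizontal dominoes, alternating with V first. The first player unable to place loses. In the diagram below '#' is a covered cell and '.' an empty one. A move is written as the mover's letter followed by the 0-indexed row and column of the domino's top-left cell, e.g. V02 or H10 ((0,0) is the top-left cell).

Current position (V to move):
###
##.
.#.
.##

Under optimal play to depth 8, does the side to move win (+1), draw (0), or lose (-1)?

value(###/##./.#./.##, V) = +1

ply 1, V at ###/##./.#./.## | V12=+1→###/###/.##/.##*; V20=+1→###/##./##./###
ply 2: ###/###/.##/.## is terminal -1 (H); from ###/##./.#./.## depth 8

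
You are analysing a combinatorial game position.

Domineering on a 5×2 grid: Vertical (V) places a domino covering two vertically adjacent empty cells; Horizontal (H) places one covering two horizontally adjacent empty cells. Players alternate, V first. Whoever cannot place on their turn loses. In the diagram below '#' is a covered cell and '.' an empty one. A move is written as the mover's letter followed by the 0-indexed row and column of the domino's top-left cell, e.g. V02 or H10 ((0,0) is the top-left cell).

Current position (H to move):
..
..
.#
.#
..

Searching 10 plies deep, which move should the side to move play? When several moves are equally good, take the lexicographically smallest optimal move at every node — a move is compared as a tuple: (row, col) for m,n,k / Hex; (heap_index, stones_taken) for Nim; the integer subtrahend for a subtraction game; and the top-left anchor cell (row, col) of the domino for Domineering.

H's best at [../../.#/.#/..]: H00

p1 H@[../../.#/.#/..]: H00[##/../.#/.#/..]+1* H10[../##/.#/.#/..]+1 H40[../../.#/.#/##]-1
p2 V@[##/../.#/.#/..]: V10[##/#./##/.#/..]-1* V20[##/../##/##/..]-1 V30[##/../.#/##/#.]-1
p3 H@[##/#./##/.#/..]: H40[##/#./##/.#/##]+1*
p4 V@[##/#./##/.#/##] terminal -1; root [../../.#/.#/..] d10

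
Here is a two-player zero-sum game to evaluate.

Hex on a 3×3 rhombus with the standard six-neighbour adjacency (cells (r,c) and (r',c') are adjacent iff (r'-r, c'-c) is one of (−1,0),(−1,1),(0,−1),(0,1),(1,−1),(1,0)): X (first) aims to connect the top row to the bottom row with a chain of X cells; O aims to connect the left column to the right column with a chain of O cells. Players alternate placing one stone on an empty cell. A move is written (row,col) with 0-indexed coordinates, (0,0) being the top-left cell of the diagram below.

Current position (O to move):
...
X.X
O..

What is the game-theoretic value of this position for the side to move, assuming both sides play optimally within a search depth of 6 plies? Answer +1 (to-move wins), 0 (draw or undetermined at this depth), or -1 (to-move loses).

[.../X.X/O..] O move#1: (0,0):-1/O../X.X/O..*, (0,1):-1/.O./X.X/O.., (0,2):-1/..O/X.X/O.., (1,1):-1/.../XOX/O.., (2,1):-1/.../X.X/OO., (2,2):-1/.../X.X/O.O
[O../X.X/O..] X move#2: (0,1):+1/OX./X.X/O..*, (0,2):+1/O.X/X.X/O.., (1,1):+1/O../XXX/O.., (2,1):-1/O../X.X/OX., (2,2):-1/O../X.X/O.X
[OX./X.X/O..] O move#3: (0,2):-1/OXO/X.X/O..*, (1,1):-1/OX./XOX/O.., (2,1):-1/OX./X.X/OO., (2,2):-1/OX./X.X/O.O
[OXO/X.X/O..] X move#4: (1,1):+1/OXO/XXX/O..*, (2,1):-1/OXO/X.X/OX., (2,2):-1/OXO/X.X/O.X
[OXO/XXX/O..] O move#5: (2,1):-1/OXO/XXX/OO.*, (2,2):-1/OXO/XXX/O.O
[OXO/XXX/OO.] X move#6: (2,2):+1/OXO/XXX/OOX*
[OXO/XXX/OOX] end (terminal -1, O#7); searched .../X.X/O.. to 6

value(.../X.X/O.., O) = -1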